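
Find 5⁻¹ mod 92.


Use the extended Euclidean algorithm to write 1 = 5·s + 92·t; then s mod 92 is the inverse.
Euclidean algorithm:
  5 = 0·92 + 5
  92 = 18·5 + 2
  5 = 2·2 + 1
  2 = 2·1 + 0
gcd(5,92) = 1
Back-substitution gives: 5·(37) + 92·(-2) = 1
So 5⁻¹ ≡ 37 ≡ 37 (mod 92)
Check: 5 × 37 = 185 ≡ 1 (mod 92) ✓

5⁻¹ ≡ 37 (mod 92)


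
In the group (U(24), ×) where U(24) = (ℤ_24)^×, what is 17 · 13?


Operation: multiplication mod 24
17 · 13 = (a × b) mod 24 with a = 17, b = 13

17 · 13 = 5


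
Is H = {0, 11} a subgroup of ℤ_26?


Subgroup test for H = {0, 11} in (ℤ_26, +):
(1) 0 ∈ H? Yes
(2) Closure: for all a,b ∈ H, (a+b) mod 26 ∈ H? No  [counterexample: 11 + 11 = 22 ∉ H]
(3) Inverses: for all a ∈ H, -a mod 26 ∈ H? No

No, H is not a subgroup of ℤ_26


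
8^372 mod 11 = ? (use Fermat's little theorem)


Fermat's little theorem: if p is prime and gcd(a,p)=1, then a^(p-1) ≡ 1 (mod p)
p = 11 is prime, gcd(8,11) = 1
Reduce exponent: 372 mod 10 = 2
So 8^372 ≡ 8^2 (mod 11)
8^2 mod 11 = 9

8^372 ≡ 9 (mod 11)


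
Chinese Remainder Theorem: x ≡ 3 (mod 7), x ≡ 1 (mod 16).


m₁ = 7, m₂ = 16, gcd = 1, so CRT applies. M = m₁·m₂ = 112
Let M₁ = M/m₁ = 16, M₂ = M/m₂ = 7
Find y₁ ≡ M₁⁻¹ (mod m₁): 16⁻¹ ≡ 4 (mod 7)
Find y₂ ≡ M₂⁻¹ (mod m₂): 7⁻¹ ≡ 7 (mod 16)
x = a₁·M₁·y₁ + a₂·M₂·y₂ = 3·16·4 + 1·7·7 = 241
Reduce mod 112: x ≡ 17
Check: 17 mod 7 = 3 ✓, 17 mod 16 = 1 ✓

x ≡ 17 (mod 112)


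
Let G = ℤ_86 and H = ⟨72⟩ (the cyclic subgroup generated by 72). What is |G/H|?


|⟨72⟩| = n / gcd(72, 86) = 86 / 2 = 43
H is normal (ℤ_86 is abelian).
|G/H| = |G| / |H| = 86 / 43 = 2

|G/H| = 2


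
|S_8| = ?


|S_n| = n! (number of permutations of n symbols)
|S_8| = 8! = 40320

|S_8| = 40320


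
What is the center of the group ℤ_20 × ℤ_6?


Z(G) = {g ∈ G | gx = xg for all x ∈ G}
Direct product of abelian groups is abelian, so Z(G) = G

Z(ℤ_20 × ℤ_6) = ℤ_20 × ℤ_6


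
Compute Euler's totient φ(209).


Factor n: 209 = 11 × 19
φ(n) = n · ∏(1 - 1/p) over distinct primes p | n
φ(209) = 209 · (1 - 1/11) · (1 - 1/19) = 180

φ(209) = 180


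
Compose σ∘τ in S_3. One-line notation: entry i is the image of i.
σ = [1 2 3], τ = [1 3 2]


σ∘τ: apply τ first, then σ
1 →τ 1 →σ 1
2 →τ 3 →σ 3
3 →τ 2 →σ 2

σ∘τ = [1 3 2]


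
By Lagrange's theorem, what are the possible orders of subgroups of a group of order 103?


Lagrange's theorem: |H| divides |G|
|G| = 103
Divisors of 103: 1, 103

Possible subgroup orders: {1, 103}


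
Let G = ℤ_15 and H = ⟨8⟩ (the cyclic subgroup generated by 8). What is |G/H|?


|⟨8⟩| = n / gcd(8, 15) = 15 / 1 = 15
H is normal (ℤ_15 is abelian).
|G/H| = |G| / |H| = 15 / 15 = 1

|G/H| = 1


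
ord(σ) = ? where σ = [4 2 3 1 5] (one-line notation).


Cycle decomposition: (1 4)
Cycle lengths: 2
Order = lcm(2) = 2

ord(σ) = 2


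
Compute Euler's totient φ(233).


Factor n: 233 = 233
φ(n) = n · ∏(1 - 1/p) over distinct primes p | n
φ(233) = 233 · (1 - 1/233) = 232

φ(233) = 232


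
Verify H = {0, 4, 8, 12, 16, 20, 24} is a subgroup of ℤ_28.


Subgroup test for H = {0, 4, 8, 12, 16, 20, 24} in (ℤ_28, +):
(1) 0 ∈ H? Yes
(2) Closure: for all a,b ∈ H, (a+b) mod 28 ∈ H? Yes
(3) Inverses: for all a ∈ H, -a mod 28 ∈ H? Yes

Yes, H is a subgroup of ℤ_28


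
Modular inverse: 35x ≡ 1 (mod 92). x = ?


Use the extended Euclidean algorithm to write 1 = 35·s + 92·t; then s mod 92 is the inverse.
Euclidean algorithm:
  35 = 0·92 + 35
  92 = 2·35 + 22
  35 = 1·22 + 13
  22 = 1·13 + 9
  13 = 1·9 + 4
  9 = 2·4 + 1
  4 = 4·1 + 0
gcd(35,92) = 1
Back-substitution gives: 35·(-21) + 92·(8) = 1
So 35⁻¹ ≡ -21 ≡ 71 (mod 92)
Check: 35 × 71 = 2485 ≡ 1 (mod 92) ✓

35⁻¹ ≡ 71 (mod 92)


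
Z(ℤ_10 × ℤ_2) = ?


Z(G) = {g ∈ G | gx = xg for all x ∈ G}
Direct product of abelian groups is abelian, so Z(G) = G

Z(ℤ_10 × ℤ_2) = ℤ_10 × ℤ_2


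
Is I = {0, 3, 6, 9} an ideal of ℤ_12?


Check ideal conditions for I = {0, 3, 6, 9} in ℤ_12:
(1) I is an additive subgroup? Yes
(2) For r ∈ ℤ_12 and a ∈ I: r·a ∈ I? Yes

Yes, I is an ideal of ℤ_12


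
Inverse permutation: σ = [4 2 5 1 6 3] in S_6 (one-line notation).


To find σ⁻¹, swap domain and range:
σ(1) = 4 → σ⁻¹(4) = 1
σ(2) = 2 → σ⁻¹(2) = 2
σ(3) = 5 → σ⁻¹(5) = 3
σ(4) = 1 → σ⁻¹(1) = 4
σ(5) = 6 → σ⁻¹(6) = 5
σ(6) = 3 → σ⁻¹(3) = 6

σ⁻¹ = [4 2 6 1 3 5]


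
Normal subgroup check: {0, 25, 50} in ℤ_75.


H = {0, 25, 50} in ℤ_75
ℤ_75 is abelian; every subgroup of an abelian group is normal

Yes, normal subgroup


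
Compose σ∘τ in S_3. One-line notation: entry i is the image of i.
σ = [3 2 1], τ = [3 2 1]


σ∘τ: apply τ first, then σ
1 →τ 3 →σ 1
2 →τ 2 →σ 2
3 →τ 1 →σ 3

σ∘τ = [1 2 3]


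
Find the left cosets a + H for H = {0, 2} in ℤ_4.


H = {0, 2}, |H| = 2
Number of cosets = |G|/|H| = 4/2 = 2
0 + H = {0, 2}
1 + H = {1, 3}

Cosets: 0+H={0,2}; 1+H={1,3}


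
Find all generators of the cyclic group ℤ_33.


g generates ℤ_n iff gcd(g,n) = 1
Prime factors of 33: 3, 11
Generators are g ∈ {1,...,32} not divisible by any of these primes.
Generators: {1, 2, 4, 5, 7, 8, 10, 13, 14, 16, 17, 19, 20, 23, 25, 26, 28, 29, 31, 32}
Number of generators = φ(33) = 20

Generators of ℤ_33 = {1, 2, 4, 5, 7, 8, 10, 13, 14, 16, 17, 19, 20, 23, 25, 26, 28, 29, 31, 32}


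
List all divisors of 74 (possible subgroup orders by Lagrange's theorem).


Lagrange's theorem: |H| divides |G|
|G| = 74
Divisors of 74: 1, 2, 37, 74

Possible subgroup orders: {1, 2, 37, 74}


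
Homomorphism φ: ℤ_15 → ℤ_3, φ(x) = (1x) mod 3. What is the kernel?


Kernel = preimage of identity
ker(φ) = {x ∈ ℤ_15 : 1x ≡ 0 (mod 3)}. Since 3 | 15, φ is well-defined. The kernel is the cyclic subgroup ⟨3⟩ of ℤ_15 (order 5), i.e. {0, 3, 6, 9, 12}

ker(φ) = {0, 3, 6, 9, 12}


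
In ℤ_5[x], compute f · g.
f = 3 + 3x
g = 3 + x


Expand and collect like terms; reduce coefficients mod 5:
x^0: 3·3 = 9 ≡ 4 (mod 5)
x^1: 3·1 + 3·3 = 12 ≡ 2 (mod 5)
x^2: 3·1 = 3 ≡ 3 (mod 5)
Result: 4 + 2x + 3x^2

f · g = 4 + 2x + 3x^2


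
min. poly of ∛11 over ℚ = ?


∛11 satisfies x³ - 11 = 0, irreducible over ℚ (no rational root; 11 is not a perfect cube)

Minimal polynomial: x³ - 11


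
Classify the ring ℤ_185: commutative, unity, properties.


ℤ_185 is a commutative ring with unity 1; 185 = 5×37 is composite, so 5·37 ≡ 0 gives zero divisors (not an integral domain)
Commutative: Yes
Integral domain: No
Has unity: Yes

ℤ_185: Commutative=Yes, Unity=Yes


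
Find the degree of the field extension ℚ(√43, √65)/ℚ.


[ℚ(√43,√65):ℚ] = [ℚ(√43,√65):ℚ(√43)]·[ℚ(√43):ℚ] = 2·2 = 4

[ℚ(√43, √65)/ℚ] = 4


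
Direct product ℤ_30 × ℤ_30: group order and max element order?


|ℤ_30 × ℤ_30| = 30 × 30 = 900
Max element order = lcm(30,30) = 30
Cyclic? No (gcd=30)

|ℤ_30×ℤ_30| = 900, max element order = 30


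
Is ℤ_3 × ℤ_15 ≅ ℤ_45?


Comparing ℤ_3 × ℤ_15 and ℤ_45:
gcd(3,15) = 3 ≠ 1. Max element order in ℤ_3×ℤ_15 is lcm(3,15) = 15 < 45, so it has no element of order 45

No, ℤ_3 × ℤ_15 ≇ ℤ_45


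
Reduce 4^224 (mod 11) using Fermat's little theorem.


Fermat's little theorem: if p is prime and gcd(a,p)=1, then a^(p-1) ≡ 1 (mod p)
p = 11 is prime, gcd(4,11) = 1
Reduce exponent: 224 mod 10 = 4
So 4^224 ≡ 4^4 (mod 11)
4^4 mod 11 = 3

4^224 ≡ 3 (mod 11)


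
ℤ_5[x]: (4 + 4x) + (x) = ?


Add coefficients mod 5:
x^0: 4 + 0 = 4 (mod 5)
x^1: 4 + 1 = 0 (mod 5)
Result: 4

f + g = 4


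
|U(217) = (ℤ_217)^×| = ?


U(n) is the group of units mod n; |U(n)| = φ(n)
|U(217)| = φ(217) = 180

|U(217) = (ℤ_217)^×| = 180


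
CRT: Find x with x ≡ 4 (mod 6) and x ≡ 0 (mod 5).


m₁ = 6, m₂ = 5, gcd = 1, so CRT applies. M = m₁·m₂ = 30
Let M₁ = M/m₁ = 5, M₂ = M/m₂ = 6
Find y₁ ≡ M₁⁻¹ (mod m₁): 5⁻¹ ≡ 5 (mod 6)
Find y₂ ≡ M₂⁻¹ (mod m₂): 6⁻¹ ≡ 1 (mod 5)
x = a₁·M₁·y₁ + a₂·M₂·y₂ = 4·5·5 + 0·6·1 = 100
Reduce mod 30: x ≡ 10
Check: 10 mod 6 = 4 ✓, 10 mod 5 = 0 ✓

x ≡ 10 (mod 30)


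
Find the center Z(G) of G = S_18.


Z(G) = {g ∈ G | gx = xg for all x ∈ G}
S_n is non-abelian for n ≥ 3; Z(S_18) is trivial

Z(S_18) = {e}


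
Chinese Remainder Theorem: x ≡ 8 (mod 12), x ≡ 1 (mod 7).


m₁ = 12, m₂ = 7, gcd = 1, so CRT applies. M = m₁·m₂ = 84
Let M₁ = M/m₁ = 7, M₂ = M/m₂ = 12
Find y₁ ≡ M₁⁻¹ (mod m₁): 7⁻¹ ≡ 7 (mod 12)
Find y₂ ≡ M₂⁻¹ (mod m₂): 12⁻¹ ≡ 3 (mod 7)
x = a₁·M₁·y₁ + a₂·M₂·y₂ = 8·7·7 + 1·12·3 = 428
Reduce mod 84: x ≡ 8
Check: 8 mod 12 = 8 ✓, 8 mod 7 = 1 ✓

x ≡ 8 (mod 84)


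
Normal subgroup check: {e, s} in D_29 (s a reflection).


H = {e, s} in D_29 (s a reflection)
r·s·r⁻¹ = sr⁻² ≠ s for n ≥ 3, so {e, s} is not closed under conjugation

No, not a normal subgroup


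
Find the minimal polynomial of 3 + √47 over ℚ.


Let α = 3 + √47. Then α - 3 = √47, so (α - 3)² = 47, giving α² - 6α - 38 = 0. Degree 2 and α ∉ ℚ, so this is the minimal polynomial.

Minimal polynomial: x² - 6x - 38


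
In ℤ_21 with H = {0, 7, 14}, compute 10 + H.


10 + H = {10 + h (mod 21) : h ∈ H}
10+0=10, 10+7=17, 10+14=3
10 + H = {3, 10, 17} = 3 + H

10 + H = {3, 10, 17}


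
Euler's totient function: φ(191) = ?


Factor n: 191 = 191
φ(n) = n · ∏(1 - 1/p) over distinct primes p | n
φ(191) = 191 · (1 - 1/191) = 190

φ(191) = 190


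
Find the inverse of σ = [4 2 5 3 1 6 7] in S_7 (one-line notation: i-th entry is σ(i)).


To find σ⁻¹, swap domain and range:
σ(1) = 4 → σ⁻¹(4) = 1
σ(2) = 2 → σ⁻¹(2) = 2
σ(3) = 5 → σ⁻¹(5) = 3
σ(4) = 3 → σ⁻¹(3) = 4
σ(5) = 1 → σ⁻¹(1) = 5
σ(6) = 6 → σ⁻¹(6) = 6
σ(7) = 7 → σ⁻¹(7) = 7

σ⁻¹ = [5 2 4 1 3 6 7]


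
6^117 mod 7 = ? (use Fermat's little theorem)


Fermat's little theorem: if p is prime and gcd(a,p)=1, then a^(p-1) ≡ 1 (mod p)
p = 7 is prime, gcd(6,7) = 1
Reduce exponent: 117 mod 6 = 3
So 6^117 ≡ 6^3 (mod 7)
6^3 mod 7 = 6

6^117 ≡ 6 (mod 7)


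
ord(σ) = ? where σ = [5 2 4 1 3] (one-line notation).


Cycle decomposition: (1 5 3 4)
Cycle lengths: 4
Order = lcm(4) = 4

ord(σ) = 4


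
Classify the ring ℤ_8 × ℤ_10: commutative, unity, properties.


Direct product ring; commutative with unity (1,1); but (1,0)·(0,1) = (0,0) gives zero divisors, so not an integral domain
Commutative: Yes
Integral domain: No
Has unity: Yes

ℤ_8 × ℤ_10: Commutative=Yes, Unity=Yes


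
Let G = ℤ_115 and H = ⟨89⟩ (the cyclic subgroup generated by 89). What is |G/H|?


|⟨89⟩| = n / gcd(89, 115) = 115 / 1 = 115
H is normal (ℤ_115 is abelian).
|G/H| = |G| / |H| = 115 / 115 = 1

|G/H| = 1


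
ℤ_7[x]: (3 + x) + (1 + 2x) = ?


Add coefficients mod 7:
x^0: 3 + 1 = 4 (mod 7)
x^1: 1 + 2 = 3 (mod 7)
Result: 4 + 3x

f + g = 4 + 3x


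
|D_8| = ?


|D_n| = 2n (n rotations and n reflections)
|D_8| = 2×8 = 16

|D_8| = 16


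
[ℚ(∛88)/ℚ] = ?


∛88 has minimal polynomial x³ - 88 (irreducible over ℚ since 88 is not a perfect cube)

[ℚ(∛88)/ℚ] = 3


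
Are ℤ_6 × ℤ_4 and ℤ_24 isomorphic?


Comparing ℤ_6 × ℤ_4 and ℤ_24:
gcd(6,4) = 2 ≠ 1. Max element order in ℤ_6×ℤ_4 is lcm(6,4) = 12 < 24, so it has no element of order 24

No, ℤ_6 × ℤ_4 ≇ ℤ_24


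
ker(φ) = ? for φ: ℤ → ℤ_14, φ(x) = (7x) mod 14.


Kernel = preimage of identity
ker(φ) = {x ∈ ℤ : 7x ≡ 0 (mod 14)}. gcd(7,14) = 7, so 7x ≡ 0 (mod 14) ⟺ x ≡ 0 (mod 14/7 = 2). Hence ker(φ) = 2ℤ

ker(φ) = 2ℤ


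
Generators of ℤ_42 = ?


g generates ℤ_n iff gcd(g,n) = 1
Prime factors of 42: 2, 3, 7
Generators are g ∈ {1,...,41} not divisible by any of these primes.
Generators: {1, 5, 11, 13, 17, 19, 23, 25, 29, 31, 37, 41}
Number of generators = φ(42) = 12

Generators of ℤ_42 = {1, 5, 11, 13, 17, 19, 23, 25, 29, 31, 37, 41}


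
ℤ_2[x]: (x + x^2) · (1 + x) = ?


Expand and collect like terms; reduce coefficients mod 2:
x^0: 0·1 = 0 ≡ 0 (mod 2)
x^1: 0·1 + 1·1 = 1 ≡ 1 (mod 2)
x^2: 1·1 + 1·1 = 2 ≡ 0 (mod 2)
x^3: 1·1 = 1 ≡ 1 (mod 2)
Result: x + x^3

f · g = x + x^3


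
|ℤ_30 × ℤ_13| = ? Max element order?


|ℤ_30 × ℤ_13| = 30 × 13 = 390
Max element order = lcm(30,13) = 390
Cyclic? Yes (gcd=1)

|ℤ_30×ℤ_13| = 390, max element order = 390


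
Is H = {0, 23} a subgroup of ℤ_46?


Subgroup test for H = {0, 23} in (ℤ_46, +):
(1) 0 ∈ H? Yes
(2) Closure: for all a,b ∈ H, (a+b) mod 46 ∈ H? Yes
(3) Inverses: for all a ∈ H, -a mod 46 ∈ H? Yes

Yes, H is a subgroup of ℤ_46


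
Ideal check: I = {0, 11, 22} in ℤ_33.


Check ideal conditions for I = {0, 11, 22} in ℤ_33:
(1) I is an additive subgroup? Yes
(2) For r ∈ ℤ_33 and a ∈ I: r·a ∈ I? Yes

Yes, I is an ideal of ℤ_33


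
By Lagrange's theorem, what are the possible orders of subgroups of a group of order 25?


Lagrange's theorem: |H| divides |G|
|G| = 25
Divisors of 25: 1, 5, 25

Possible subgroup orders: {1, 5, 25}


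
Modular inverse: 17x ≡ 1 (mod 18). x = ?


Use the extended Euclidean algorithm to write 1 = 17·s + 18·t; then s mod 18 is the inverse.
Euclidean algorithm:
  17 = 0·18 + 17
  18 = 1·17 + 1
  17 = 17·1 + 0
gcd(17,18) = 1
Back-substitution gives: 17·(-1) + 18·(1) = 1
So 17⁻¹ ≡ -1 ≡ 17 (mod 18)
Check: 17 × 17 = 289 ≡ 1 (mod 18) ✓

17⁻¹ ≡ 17 (mod 18)


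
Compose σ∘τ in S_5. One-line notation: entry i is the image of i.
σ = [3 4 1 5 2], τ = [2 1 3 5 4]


σ∘τ: apply τ first, then σ
1 →τ 2 →σ 4
2 →τ 1 →σ 3
3 →τ 3 →σ 1
4 →τ 5 →σ 2
5 →τ 4 →σ 5

σ∘τ = [4 3 1 2 5]


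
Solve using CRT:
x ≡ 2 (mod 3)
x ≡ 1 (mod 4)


m₁ = 3, m₂ = 4, gcd = 1, so CRT applies. M = m₁·m₂ = 12
Let M₁ = M/m₁ = 4, M₂ = M/m₂ = 3
Find y₁ ≡ M₁⁻¹ (mod m₁): 4⁻¹ ≡ 1 (mod 3)
Find y₂ ≡ M₂⁻¹ (mod m₂): 3⁻¹ ≡ 3 (mod 4)
x = a₁·M₁·y₁ + a₂·M₂·y₂ = 2·4·1 + 1·3·3 = 17
Reduce mod 12: x ≡ 5
Check: 5 mod 3 = 2 ✓, 5 mod 4 = 1 ✓

x ≡ 5 (mod 12)


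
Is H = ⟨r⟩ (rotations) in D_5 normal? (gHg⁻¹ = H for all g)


H = ⟨r⟩ (rotations) in D_5
The rotation subgroup ⟨r⟩ has index 2 in D_5, so it is normal

Yes, normal subgroup


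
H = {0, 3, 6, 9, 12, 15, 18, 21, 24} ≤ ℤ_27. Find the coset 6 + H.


6 + H = {6 + h (mod 27) : h ∈ H}
6+0=6, 6+3=9, 6+6=12, 6+9=15, 6+12=18, 6+15=21, 6+18=24, 6+21=0, 6+24=3
6 + H = {0, 3, 6, 9, 12, 15, 18, 21, 24} = 0 + H

6 + H = {0, 3, 6, 9, 12, 15, 18, 21, 24}


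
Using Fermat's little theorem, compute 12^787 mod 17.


Fermat's little theorem: if p is prime and gcd(a,p)=1, then a^(p-1) ≡ 1 (mod p)
p = 17 is prime, gcd(12,17) = 1
Reduce exponent: 787 mod 16 = 3
So 12^787 ≡ 12^3 (mod 17)
12^3 mod 17 = 11

12^787 ≡ 11 (mod 17)


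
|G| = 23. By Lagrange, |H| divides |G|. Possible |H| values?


Lagrange's theorem: |H| divides |G|
|G| = 23
Divisors of 23: 1, 23

Possible subgroup orders: {1, 23}


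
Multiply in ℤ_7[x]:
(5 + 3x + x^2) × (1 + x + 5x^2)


Expand and collect like terms; reduce coefficients mod 7:
x^0: 5·1 = 5 ≡ 5 (mod 7)
x^1: 5·1 + 3·1 = 8 ≡ 1 (mod 7)
x^2: 5·5 + 3·1 + 1·1 = 29 ≡ 1 (mod 7)
x^3: 3·5 + 1·1 = 16 ≡ 2 (mod 7)
x^4: 1·5 = 5 ≡ 5 (mod 7)
Result: 5 + x + x^2 + 2x^3 + 5x^4

f · g = 5 + x + x^2 + 2x^3 + 5x^4


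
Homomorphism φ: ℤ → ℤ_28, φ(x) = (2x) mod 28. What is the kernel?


Kernel = preimage of identity
ker(φ) = {x ∈ ℤ : 2x ≡ 0 (mod 28)}. gcd(2,28) = 2, so 2x ≡ 0 (mod 28) ⟺ x ≡ 0 (mod 28/2 = 14). Hence ker(φ) = 14ℤ

ker(φ) = 14ℤ


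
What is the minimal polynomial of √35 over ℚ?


√35 satisfies x² - 35 = 0, irreducible over ℚ since 35 is squarefree

Minimal polynomial: x² - 35


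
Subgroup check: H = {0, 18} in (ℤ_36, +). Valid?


Subgroup test for H = {0, 18} in (ℤ_36, +):
(1) 0 ∈ H? Yes
(2) Closure: for all a,b ∈ H, (a+b) mod 36 ∈ H? Yes
(3) Inverses: for all a ∈ H, -a mod 36 ∈ H? Yes

Yes, H is a subgroup of ℤ_36


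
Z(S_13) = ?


Z(G) = {g ∈ G | gx = xg for all x ∈ G}
S_n is non-abelian for n ≥ 3; Z(S_13) is trivial

Z(S_13) = {e}


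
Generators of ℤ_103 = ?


g generates ℤ_n iff gcd(g,n) = 1
Prime factors of 103: 103
Generators are g ∈ {1,...,102} not divisible by any of these primes.
Generators: {1, 2, 3, 4, 5, 6, 7, 8, 9, 10, 11, 12, 13, 14, 15, 16, 17, 18, 19, 20, 21, 22, 23, 24, 25, 26, 27, 28, 29, 30, 31, 32, 33, 34, 35, 36, 37, 38, 39, 40, 41, 42, 43, 44, 45, 46, 47, 48, 49, 50, 51, 52, 53, 54, 55, 56, 57, 58, 59, 60, 61, 62, 63, 64, 65, 66, 67, 68, 69, 70, 71, 72, 73, 74, 75, 76, 77, 78, 79, 80, 81, 82, 83, 84, 85, 86, 87, 88, 89, 90, 91, 92, 93, 94, 95, 96, 97, 98, 99, 100, 101, 102}
Number of generators = φ(103) = 102

Generators of ℤ_103 = {1, 2, 3, 4, 5, 6, 7, 8, 9, 10, 11, 12, 13, 14, 15, 16, 17, 18, 19, 20, 21, 22, 23, 24, 25, 26, 27, 28, 29, 30, 31, 32, 33, 34, 35, 36, 37, 38, 39, 40, 41, 42, 43, 44, 45, 46, 47, 48, 49, 50, 51, 52, 53, 54, 55, 56, 57, 58, 59, 60, 61, 62, 63, 64, 65, 66, 67, 68, 69, 70, 71, 72, 73, 74, 75, 76, 77, 78, 79, 80, 81, 82, 83, 84, 85, 86, 87, 88, 89, 90, 91, 92, 93, 94, 95, 96, 97, 98, 99, 100, 101, 102}


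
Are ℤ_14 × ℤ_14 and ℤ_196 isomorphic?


Comparing ℤ_14 × ℤ_14 and ℤ_196:
gcd(14,14) = 14 ≠ 1. Max element order in ℤ_14×ℤ_14 is lcm(14,14) = 14 < 196, so it has no element of order 196

No, ℤ_14 × ℤ_14 ≇ ℤ_196


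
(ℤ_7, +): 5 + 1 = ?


Operation: addition mod 7
5 + 1 = (a + b) mod 7 with a = 5, b = 1

5 + 1 = 6


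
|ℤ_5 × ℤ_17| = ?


|A × B| = |A| · |B|
|ℤ_5 × ℤ_17| = 5 × 17 = 85

|ℤ_5 × ℤ_17| = 85


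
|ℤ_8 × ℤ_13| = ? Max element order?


|ℤ_8 × ℤ_13| = 8 × 13 = 104
Max element order = lcm(8,13) = 104
Cyclic? Yes (gcd=1)

|ℤ_8×ℤ_13| = 104, max element order = 104


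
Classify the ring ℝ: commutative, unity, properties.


ℝ is a field: commutative, has unity, every nonzero element is a unit (hence an integral domain)
Commutative: Yes
Integral domain: Yes
Has unity: Yes

ℝ: Commutative=Yes, Unity=Yes


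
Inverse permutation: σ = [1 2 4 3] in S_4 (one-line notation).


To find σ⁻¹, swap domain and range:
σ(1) = 1 → σ⁻¹(1) = 1
σ(2) = 2 → σ⁻¹(2) = 2
σ(3) = 4 → σ⁻¹(4) = 3
σ(4) = 3 → σ⁻¹(3) = 4

σ⁻¹ = [1 2 4 3]


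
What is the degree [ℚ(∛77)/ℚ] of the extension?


∛77 has minimal polynomial x³ - 77 (irreducible over ℚ since 77 is not a perfect cube)

[ℚ(∛77)/ℚ] = 3


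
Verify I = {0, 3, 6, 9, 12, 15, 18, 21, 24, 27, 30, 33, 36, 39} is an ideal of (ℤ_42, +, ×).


Check ideal conditions for I = {0, 3, 6, 9, 12, 15, 18, 21, 24, 27, 30, 33, 36, 39} in ℤ_42:
(1) I is an additive subgroup? Yes
(2) For r ∈ ℤ_42 and a ∈ I: r·a ∈ I? Yes

Yes, I is an ideal of ℤ_42


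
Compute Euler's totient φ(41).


Factor n: 41 = 41
φ(n) = n · ∏(1 - 1/p) over distinct primes p | n
φ(41) = 41 · (1 - 1/41) = 40

φ(41) = 40


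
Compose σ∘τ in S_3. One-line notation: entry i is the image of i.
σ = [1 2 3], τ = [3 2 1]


σ∘τ: apply τ first, then σ
1 →τ 3 →σ 3
2 →τ 2 →σ 2
3 →τ 1 →σ 1

σ∘τ = [3 2 1]


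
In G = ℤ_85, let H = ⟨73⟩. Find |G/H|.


|⟨73⟩| = n / gcd(73, 85) = 85 / 1 = 85
H is normal (ℤ_85 is abelian).
|G/H| = |G| / |H| = 85 / 85 = 1

|G/H| = 1


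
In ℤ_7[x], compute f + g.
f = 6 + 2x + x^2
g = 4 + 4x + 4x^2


Add coefficients mod 7:
x^0: 6 + 4 = 3 (mod 7)
x^1: 2 + 4 = 6 (mod 7)
x^2: 1 + 4 = 5 (mod 7)
Result: 3 + 6x + 5x^2

f + g = 3 + 6x + 5x^2


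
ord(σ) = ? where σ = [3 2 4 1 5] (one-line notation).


Cycle decomposition: (1 3 4)
Cycle lengths: 3
Order = lcm(3) = 3

ord(σ) = 3


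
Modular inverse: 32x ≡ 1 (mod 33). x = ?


Use the extended Euclidean algorithm to write 1 = 32·s + 33·t; then s mod 33 is the inverse.
Euclidean algorithm:
  32 = 0·33 + 32
  33 = 1·32 + 1
  32 = 32·1 + 0
gcd(32,33) = 1
Back-substitution gives: 32·(-1) + 33·(1) = 1
So 32⁻¹ ≡ -1 ≡ 32 (mod 33)
Check: 32 × 32 = 1024 ≡ 1 (mod 33) ✓

32⁻¹ ≡ 32 (mod 33)


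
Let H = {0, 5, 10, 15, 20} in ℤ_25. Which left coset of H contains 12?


12 + H = {12 + h (mod 25) : h ∈ H}
12+0=12, 12+5=17, 12+10=22, 12+15=2, 12+20=7
12 + H = {2, 7, 12, 17, 22} = 2 + H

12 + H = {2, 7, 12, 17, 22}


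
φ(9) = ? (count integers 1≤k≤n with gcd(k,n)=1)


φ(n) = count of k ∈ {1,...,n} with gcd(k,n)=1
Coprimes to 9: {1, 2, 4, 5, 7, 8}
Count: 6

φ(9) = 6


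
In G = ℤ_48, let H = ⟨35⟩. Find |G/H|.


|⟨35⟩| = n / gcd(35, 48) = 48 / 1 = 48
H is normal (ℤ_48 is abelian).
|G/H| = |G| / |H| = 48 / 48 = 1

|G/H| = 1


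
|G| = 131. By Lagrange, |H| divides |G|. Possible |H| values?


Lagrange's theorem: |H| divides |G|
|G| = 131
Divisors of 131: 1, 131

Possible subgroup orders: {1, 131}


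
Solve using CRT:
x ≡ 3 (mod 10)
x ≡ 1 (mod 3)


m₁ = 10, m₂ = 3, gcd = 1, so CRT applies. M = m₁·m₂ = 30
Let M₁ = M/m₁ = 3, M₂ = M/m₂ = 10
Find y₁ ≡ M₁⁻¹ (mod m₁): 3⁻¹ ≡ 7 (mod 10)
Find y₂ ≡ M₂⁻¹ (mod m₂): 10⁻¹ ≡ 1 (mod 3)
x = a₁·M₁·y₁ + a₂·M₂·y₂ = 3·3·7 + 1·10·1 = 73
Reduce mod 30: x ≡ 13
Check: 13 mod 10 = 3 ✓, 13 mod 3 = 1 ✓

x ≡ 13 (mod 30)


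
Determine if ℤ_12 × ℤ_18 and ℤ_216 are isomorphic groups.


Comparing ℤ_12 × ℤ_18 and ℤ_216:
gcd(12,18) = 6 ≠ 1. Max element order in ℤ_12×ℤ_18 is lcm(12,18) = 36 < 216, so it has no element of order 216

No, ℤ_12 × ℤ_18 ≇ ℤ_216


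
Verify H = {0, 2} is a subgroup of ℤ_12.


Subgroup test for H = {0, 2} in (ℤ_12, +):
(1) 0 ∈ H? Yes
(2) Closure: for all a,b ∈ H, (a+b) mod 12 ∈ H? No  [counterexample: 2 + 2 = 4 ∉ H]
(3) Inverses: for all a ∈ H, -a mod 12 ∈ H? No

No, H is not a subgroup of ℤ_12


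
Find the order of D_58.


|D_n| = 2n (n rotations and n reflections)
|D_58| = 2×58 = 116

|D_58| = 116


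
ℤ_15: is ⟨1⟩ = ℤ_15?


g generates ℤ_n iff gcd(g, n) = 1
gcd(1, 15) = 1
Since gcd = 1, 1 is a generator.

Yes, 1 generates ℤ_15


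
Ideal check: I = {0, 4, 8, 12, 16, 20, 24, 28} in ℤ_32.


Check ideal conditions for I = {0, 4, 8, 12, 16, 20, 24, 28} in ℤ_32:
(1) I is an additive subgroup? Yes
(2) For r ∈ ℤ_32 and a ∈ I: r·a ∈ I? Yes

Yes, I is an ideal of ℤ_32


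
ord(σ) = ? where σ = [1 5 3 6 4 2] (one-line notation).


Cycle decomposition: (2 5 4 6)
Cycle lengths: 4
Order = lcm(4) = 4

ord(σ) = 4


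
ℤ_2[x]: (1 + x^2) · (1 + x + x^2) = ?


Expand and collect like terms; reduce coefficients mod 2:
x^0: 1·1 = 1 ≡ 1 (mod 2)
x^1: 1·1 + 0·1 = 1 ≡ 1 (mod 2)
x^2: 1·1 + 0·1 + 1·1 = 2 ≡ 0 (mod 2)
x^3: 0·1 + 1·1 = 1 ≡ 1 (mod 2)
x^4: 1·1 = 1 ≡ 1 (mod 2)
Result: 1 + x + x^3 + x^4

f · g = 1 + x + x^3 + x^4


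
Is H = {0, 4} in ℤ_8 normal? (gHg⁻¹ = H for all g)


H = {0, 4} in ℤ_8
ℤ_8 is abelian; every subgroup of an abelian group is normal

Yes, normal subgroup


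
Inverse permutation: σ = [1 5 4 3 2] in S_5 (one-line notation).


To find σ⁻¹, swap domain and range:
σ(1) = 1 → σ⁻¹(1) = 1
σ(2) = 5 → σ⁻¹(5) = 2
σ(3) = 4 → σ⁻¹(4) = 3
σ(4) = 3 → σ⁻¹(3) = 4
σ(5) = 2 → σ⁻¹(2) = 5

σ⁻¹ = [1 5 4 3 2]


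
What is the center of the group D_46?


Z(G) = {g ∈ G | gx = xg for all x ∈ G}
For even n, Z(D_n) = {e, r^(n/2)}: the 180° rotation r^23 commutes with every reflection and rotation

Z(D_46) = {e, r^23}


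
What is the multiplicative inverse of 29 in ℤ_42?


Use the extended Euclidean algorithm to write 1 = 29·s + 42·t; then s mod 42 is the inverse.
Euclidean algorithm:
  29 = 0·42 + 29
  42 = 1·29 + 13
  29 = 2·13 + 3
  13 = 4·3 + 1
  3 = 3·1 + 0
gcd(29,42) = 1
Back-substitution gives: 29·(-13) + 42·(9) = 1
So 29⁻¹ ≡ -13 ≡ 29 (mod 42)
Check: 29 × 29 = 841 ≡ 1 (mod 42) ✓

29⁻¹ ≡ 29 (mod 42)


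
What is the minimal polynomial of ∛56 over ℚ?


∛56 satisfies x³ - 56 = 0, irreducible over ℚ (no rational root; 56 is not a perfect cube)

Minimal polynomial: x³ - 56


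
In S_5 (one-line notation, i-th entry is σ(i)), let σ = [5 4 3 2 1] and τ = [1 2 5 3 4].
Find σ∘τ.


σ∘τ: apply τ first, then σ
1 →τ 1 →σ 5
2 →τ 2 →σ 4
3 →τ 5 →σ 1
4 →τ 3 →σ 3
5 →τ 4 →σ 2

σ∘τ = [5 4 1 3 2]


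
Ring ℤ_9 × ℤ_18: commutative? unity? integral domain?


Direct product ring; commutative with unity (1,1); but (1,0)·(0,1) = (0,0) gives zero divisors, so not an integral domain
Commutative: Yes
Integral domain: No
Has unity: Yes

ℤ_9 × ℤ_18: Commutative=Yes, Unity=Yes


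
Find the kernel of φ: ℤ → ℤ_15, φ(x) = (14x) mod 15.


Kernel = preimage of identity
ker(φ) = {x ∈ ℤ : 14x ≡ 0 (mod 15)}. gcd(14,15) = 1, so 14x ≡ 0 (mod 15) ⟺ x ≡ 0 (mod 15/1 = 15). Hence ker(φ) = 15ℤ

ker(φ) = 15ℤ


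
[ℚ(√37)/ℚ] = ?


√37 has minimal polynomial x² - 37 (irreducible over ℚ since 37 is squarefree)

[ℚ(√37)/ℚ] = 2


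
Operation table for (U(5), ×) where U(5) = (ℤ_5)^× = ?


Elements: {1, 2, 3, 4}
Operation: multiplication mod 5
Entry (a, b) = (a × b) mod 5

Cayley table:
  | 1 | 2 | 3 | 4
1 | 1 | 2 | 3 | 4
2 | 2 | 4 | 1 | 3
3 | 3 | 1 | 4 | 2
4 | 4 | 3 | 2 | 1


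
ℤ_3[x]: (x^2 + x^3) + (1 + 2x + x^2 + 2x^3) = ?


Add coefficients mod 3:
x^0: 0 + 1 = 1 (mod 3)
x^1: 0 + 2 = 2 (mod 3)
x^2: 1 + 1 = 2 (mod 3)
x^3: 1 + 2 = 0 (mod 3)
Result: 1 + 2x + 2x^2

f + g = 1 + 2x + 2x^2


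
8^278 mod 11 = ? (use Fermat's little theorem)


Fermat's little theorem: if p is prime and gcd(a,p)=1, then a^(p-1) ≡ 1 (mod p)
p = 11 is prime, gcd(8,11) = 1
Reduce exponent: 278 mod 10 = 8
So 8^278 ≡ 8^8 (mod 11)
8^8 mod 11 = 5

8^278 ≡ 5 (mod 11)


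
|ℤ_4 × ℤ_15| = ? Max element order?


|ℤ_4 × ℤ_15| = 4 × 15 = 60
Max element order = lcm(4,15) = 60
Cyclic? Yes (gcd=1)

|ℤ_4×ℤ_15| = 60, max element order = 60


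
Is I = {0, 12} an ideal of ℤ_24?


Check ideal conditions for I = {0, 12} in ℤ_24:
(1) I is an additive subgroup? Yes
(2) For r ∈ ℤ_24 and a ∈ I: r·a ∈ I? Yes

Yes, I is an ideal of ℤ_24


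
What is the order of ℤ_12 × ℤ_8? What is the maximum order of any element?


|ℤ_12 × ℤ_8| = 12 × 8 = 96
Max element order = lcm(12,8) = 24
Cyclic? No (gcd=4)

|ℤ_12×ℤ_8| = 96, max element order = 24


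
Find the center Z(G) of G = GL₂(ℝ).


Z(G) = {g ∈ G | gx = xg for all x ∈ G}
Only scalar multiples of the identity commute with all invertible matrices

Z(GL₂(ℝ)) = {aI : a ∈ ℝ, a ≠ 0}


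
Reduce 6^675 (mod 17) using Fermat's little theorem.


Fermat's little theorem: if p is prime and gcd(a,p)=1, then a^(p-1) ≡ 1 (mod p)
p = 17 is prime, gcd(6,17) = 1
Reduce exponent: 675 mod 16 = 3
So 6^675 ≡ 6^3 (mod 17)
6^3 mod 17 = 12

6^675 ≡ 12 (mod 17)


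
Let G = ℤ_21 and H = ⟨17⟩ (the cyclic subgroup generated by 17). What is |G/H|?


|⟨17⟩| = n / gcd(17, 21) = 21 / 1 = 21
H is normal (ℤ_21 is abelian).
|G/H| = |G| / |H| = 21 / 21 = 1

|G/H| = 1


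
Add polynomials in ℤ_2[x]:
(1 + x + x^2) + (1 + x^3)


Add coefficients mod 2:
x^0: 1 + 1 = 0 (mod 2)
x^1: 1 + 0 = 1 (mod 2)
x^2: 1 + 0 = 1 (mod 2)
x^3: 0 + 1 = 1 (mod 2)
Result: x + x^2 + x^3

f + g = x + x^2 + x^3


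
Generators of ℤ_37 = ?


g generates ℤ_n iff gcd(g,n) = 1
Prime factors of 37: 37
Generators are g ∈ {1,...,36} not divisible by any of these primes.
Generators: {1, 2, 3, 4, 5, 6, 7, 8, 9, 10, 11, 12, 13, 14, 15, 16, 17, 18, 19, 20, 21, 22, 23, 24, 25, 26, 27, 28, 29, 30, 31, 32, 33, 34, 35, 36}
Number of generators = φ(37) = 36

Generators of ℤ_37 = {1, 2, 3, 4, 5, 6, 7, 8, 9, 10, 11, 12, 13, 14, 15, 16, 17, 18, 19, 20, 21, 22, 23, 24, 25, 26, 27, 28, 29, 30, 31, 32, 33, 34, 35, 36}


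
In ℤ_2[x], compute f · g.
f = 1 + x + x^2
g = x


Expand and collect like terms; reduce coefficients mod 2:
x^0: 1·0 = 0 ≡ 0 (mod 2)
x^1: 1·1 + 1·0 = 1 ≡ 1 (mod 2)
x^2: 1·1 + 1·0 = 1 ≡ 1 (mod 2)
x^3: 1·1 = 1 ≡ 1 (mod 2)
Result: x + x^2 + x^3

f · g = x + x^2 + x^3


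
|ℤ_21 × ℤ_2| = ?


|A × B| = |A| · |B|
|ℤ_21 × ℤ_2| = 21 × 2 = 42

|ℤ_21 × ℤ_2| = 42


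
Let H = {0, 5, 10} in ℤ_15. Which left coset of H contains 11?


11 + H = {11 + h (mod 15) : h ∈ H}
11+0=11, 11+5=1, 11+10=6
11 + H = {1, 6, 11} = 1 + H

11 + H = {1, 6, 11}


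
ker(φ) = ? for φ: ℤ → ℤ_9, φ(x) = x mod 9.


Kernel = preimage of identity
ker(φ) = {x ∈ ℤ : x ≡ 0 (mod 9)} = 9ℤ = {0, ±9, ±18, ...}

ker(φ) = 9ℤ


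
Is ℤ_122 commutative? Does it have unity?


ℤ_122 is a commutative ring with unity 1; 122 = 2×61 is composite, so 2·61 ≡ 0 gives zero divisors (not an integral domain)
Commutative: Yes
Integral domain: No
Has unity: Yes

ℤ_122: Commutative=Yes, Unity=Yes


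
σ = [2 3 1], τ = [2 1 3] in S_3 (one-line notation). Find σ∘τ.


σ∘τ: apply τ first, then σ
1 →τ 2 →σ 3
2 →τ 1 →σ 2
3 →τ 3 →σ 1

σ∘τ = [3 2 1]


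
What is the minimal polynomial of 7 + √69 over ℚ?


Let α = 7 + √69. Then α - 7 = √69, so (α - 7)² = 69, giving α² - 14α - 20 = 0. Degree 2 and α ∉ ℚ, so this is the minimal polynomial.

Minimal polynomial: x² - 14x - 20


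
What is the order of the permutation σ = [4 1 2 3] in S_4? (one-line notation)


Cycle decomposition: (1 4 3 2)
Cycle lengths: 4
Order = lcm(4) = 4

ord(σ) = 4


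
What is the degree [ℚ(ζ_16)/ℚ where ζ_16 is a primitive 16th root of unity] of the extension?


[ℚ(ζ_n):ℚ] = deg Φ_n(x) = φ(n). Here φ(16) = 8

[ℚ(ζ_16)/ℚ where ζ_16 is a primitive 16th root of unity] = 8


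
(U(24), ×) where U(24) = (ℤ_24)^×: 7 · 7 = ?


Operation: multiplication mod 24
7 · 7 = (a × b) mod 24 with a = 7, b = 7

7 · 7 = 1


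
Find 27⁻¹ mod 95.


Use the extended Euclidean algorithm to write 1 = 27·s + 95·t; then s mod 95 is the inverse.
Euclidean algorithm:
  27 = 0·95 + 27
  95 = 3·27 + 14
  27 = 1·14 + 13
  14 = 1·13 + 1
  13 = 13·1 + 0
gcd(27,95) = 1
Back-substitution gives: 27·(-7) + 95·(2) = 1
So 27⁻¹ ≡ -7 ≡ 88 (mod 95)
Check: 27 × 88 = 2376 ≡ 1 (mod 95) ✓

27⁻¹ ≡ 88 (mod 95)


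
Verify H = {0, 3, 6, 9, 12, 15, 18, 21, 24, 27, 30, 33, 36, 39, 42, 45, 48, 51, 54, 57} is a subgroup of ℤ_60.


Subgroup test for H = {0, 3, 6, 9, 12, 15, 18, 21, 24, 27, 30, 33, 36, 39, 42, 45, 48, 51, 54, 57} in (ℤ_60, +):
(1) 0 ∈ H? Yes
(2) Closure: for all a,b ∈ H, (a+b) mod 60 ∈ H? Yes
(3) Inverses: for all a ∈ H, -a mod 60 ∈ H? Yes

Yes, H is a subgroup of ℤ_60


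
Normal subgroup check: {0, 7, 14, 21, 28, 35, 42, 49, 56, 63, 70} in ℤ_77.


H = {0, 7, 14, 21, 28, 35, 42, 49, 56, 63, 70} in ℤ_77
ℤ_77 is abelian; every subgroup of an abelian group is normal

Yes, normal subgroup


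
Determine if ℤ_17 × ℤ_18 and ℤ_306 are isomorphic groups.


Comparing ℤ_17 × ℤ_18 and ℤ_306:
gcd(17,18) = 1, so ℤ_17 × ℤ_18 ≅ ℤ_306 (CRT)

Yes, ℤ_17 × ℤ_18 ≅ ℤ_306


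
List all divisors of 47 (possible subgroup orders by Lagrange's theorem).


Lagrange's theorem: |H| divides |G|
|G| = 47
Divisors of 47: 1, 47

Possible subgroup orders: {1, 47}


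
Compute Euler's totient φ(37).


Factor n: 37 = 37
φ(n) = n · ∏(1 - 1/p) over distinct primes p | n
φ(37) = 37 · (1 - 1/37) = 36

φ(37) = 36


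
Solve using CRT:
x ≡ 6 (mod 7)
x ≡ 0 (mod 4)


m₁ = 7, m₂ = 4, gcd = 1, so CRT applies. M = m₁·m₂ = 28
Let M₁ = M/m₁ = 4, M₂ = M/m₂ = 7
Find y₁ ≡ M₁⁻¹ (mod m₁): 4⁻¹ ≡ 2 (mod 7)
Find y₂ ≡ M₂⁻¹ (mod m₂): 7⁻¹ ≡ 3 (mod 4)
x = a₁·M₁·y₁ + a₂·M₂·y₂ = 6·4·2 + 0·7·3 = 48
Reduce mod 28: x ≡ 20
Check: 20 mod 7 = 6 ✓, 20 mod 4 = 0 ✓

x ≡ 20 (mod 28)


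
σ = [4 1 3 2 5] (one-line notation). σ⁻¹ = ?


To find σ⁻¹, swap domain and range:
σ(1) = 4 → σ⁻¹(4) = 1
σ(2) = 1 → σ⁻¹(1) = 2
σ(3) = 3 → σ⁻¹(3) = 3
σ(4) = 2 → σ⁻¹(2) = 4
σ(5) = 5 → σ⁻¹(5) = 5

σ⁻¹ = [2 4 3 1 5]


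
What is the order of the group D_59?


|D_n| = 2n (n rotations and n reflections)
|D_59| = 2×59 = 118

|D_59| = 118


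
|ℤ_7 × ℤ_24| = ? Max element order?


|ℤ_7 × ℤ_24| = 7 × 24 = 168
Max element order = lcm(7,24) = 168
Cyclic? Yes (gcd=1)

|ℤ_7×ℤ_24| = 168, max element order = 168


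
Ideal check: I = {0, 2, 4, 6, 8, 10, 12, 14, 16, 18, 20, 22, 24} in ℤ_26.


Check ideal conditions for I = {0, 2, 4, 6, 8, 10, 12, 14, 16, 18, 20, 22, 24} in ℤ_26:
(1) I is an additive subgroup? Yes
(2) For r ∈ ℤ_26 and a ∈ I: r·a ∈ I? Yes

Yes, I is an ideal of ℤ_26


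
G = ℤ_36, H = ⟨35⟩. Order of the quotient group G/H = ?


|⟨35⟩| = n / gcd(35, 36) = 36 / 1 = 36
H is normal (ℤ_36 is abelian).
|G/H| = |G| / |H| = 36 / 36 = 1

|G/H| = 1


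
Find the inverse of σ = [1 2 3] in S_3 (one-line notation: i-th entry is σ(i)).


To find σ⁻¹, swap domain and range:
σ(1) = 1 → σ⁻¹(1) = 1
σ(2) = 2 → σ⁻¹(2) = 2
σ(3) = 3 → σ⁻¹(3) = 3

σ⁻¹ = [1 2 3]


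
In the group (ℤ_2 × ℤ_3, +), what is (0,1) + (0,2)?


Operation: componentwise addition mod (2, 3)
(0,1) + (0,2) = ((a₁+b₁) mod 2, (a₂+b₂) mod 3) with a = (0,1), b = (0,2)

(0,1) + (0,2) = (0,0)


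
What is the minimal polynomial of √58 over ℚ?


√58 satisfies x² - 58 = 0, irreducible over ℚ since 58 is squarefree

Minimal polynomial: x² - 58


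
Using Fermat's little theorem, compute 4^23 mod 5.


Fermat's little theorem: if p is prime and gcd(a,p)=1, then a^(p-1) ≡ 1 (mod p)
p = 5 is prime, gcd(4,5) = 1
Reduce exponent: 23 mod 4 = 3
So 4^23 ≡ 4^3 (mod 5)
4^3 mod 5 = 4

4^23 ≡ 4 (mod 5)


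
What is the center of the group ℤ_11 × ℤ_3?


Z(G) = {g ∈ G | gx = xg for all x ∈ G}
Direct product of abelian groups is abelian, so Z(G) = G

Z(ℤ_11 × ℤ_3) = ℤ_11 × ℤ_3


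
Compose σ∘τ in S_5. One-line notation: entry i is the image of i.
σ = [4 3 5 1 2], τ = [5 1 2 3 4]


σ∘τ: apply τ first, then σ
1 →τ 5 →σ 2
2 →τ 1 →σ 4
3 →τ 2 →σ 3
4 →τ 3 →σ 5
5 →τ 4 →σ 1

σ∘τ = [2 4 3 5 1]


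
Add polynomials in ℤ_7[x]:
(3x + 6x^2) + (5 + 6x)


Add coefficients mod 7:
x^0: 0 + 5 = 5 (mod 7)
x^1: 3 + 6 = 2 (mod 7)
x^2: 6 + 0 = 6 (mod 7)
Result: 5 + 2x + 6x^2

f + g = 5 + 2x + 6x^2


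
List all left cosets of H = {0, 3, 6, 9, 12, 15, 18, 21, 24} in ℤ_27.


H = {0, 3, 6, 9, 12, 15, 18, 21, 24}, |H| = 9
Number of cosets = |G|/|H| = 27/9 = 3
0 + H = {0, 3, 6, 9, 12, 15, 18, 21, 24}
1 + H = {1, 4, 7, 10, 13, 16, 19, 22, 25}
2 + H = {2, 5, 8, 11, 14, 17, 20, 23, 26}

Cosets: 0+H={0,3,6,9,12,15,18,21,24}; 1+H={1,4,7,10,13,16,19,22,25}; 2+H={2,5,8,11,14,17,20,23,26}


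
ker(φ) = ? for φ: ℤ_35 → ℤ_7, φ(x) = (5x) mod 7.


Kernel = preimage of identity
ker(φ) = {x ∈ ℤ_35 : 5x ≡ 0 (mod 7)}. Since 7 | 35, φ is well-defined. The kernel is the cyclic subgroup ⟨7⟩ of ℤ_35 (order 5), i.e. {0, 7, 14, 21, 28}

ker(φ) = {0, 7, 14, 21, 28}


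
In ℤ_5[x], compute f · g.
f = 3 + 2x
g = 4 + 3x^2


Expand and collect like terms; reduce coefficients mod 5:
x^0: 3·4 = 12 ≡ 2 (mod 5)
x^1: 3·0 + 2·4 = 8 ≡ 3 (mod 5)
x^2: 3·3 + 2·0 = 9 ≡ 4 (mod 5)
x^3: 2·3 = 6 ≡ 1 (mod 5)
Result: 2 + 3x + 4x^2 + x^3

f · g = 2 + 3x + 4x^2 + x^3


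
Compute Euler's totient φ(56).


Factor n: 56 = 2^3 × 7
φ(n) = n · ∏(1 - 1/p) over distinct primes p | n
φ(56) = 56 · (1 - 1/2) · (1 - 1/7) = 24

φ(56) = 24


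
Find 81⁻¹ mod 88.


Use the extended Euclidean algorithm to write 1 = 81·s + 88·t; then s mod 88 is the inverse.
Euclidean algorithm:
  81 = 0·88 + 81
  88 = 1·81 + 7
  81 = 11·7 + 4
  7 = 1·4 + 3
  4 = 1·3 + 1
  3 = 3·1 + 0
gcd(81,88) = 1
Back-substitution gives: 81·(25) + 88·(-23) = 1
So 81⁻¹ ≡ 25 ≡ 25 (mod 88)
Check: 81 × 25 = 2025 ≡ 1 (mod 88) ✓

81⁻¹ ≡ 25 (mod 88)


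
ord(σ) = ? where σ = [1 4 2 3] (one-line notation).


Cycle decomposition: (2 4 3)
Cycle lengths: 3
Order = lcm(3) = 3

ord(σ) = 3


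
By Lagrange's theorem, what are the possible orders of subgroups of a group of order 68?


Lagrange's theorem: |H| divides |G|
|G| = 68
Divisors of 68: 1, 2, 4, 17, 34, 68

Possible subgroup orders: {1, 2, 4, 17, 34, 68}


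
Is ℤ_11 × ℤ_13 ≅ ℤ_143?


Comparing ℤ_11 × ℤ_13 and ℤ_143:
gcd(11,13) = 1, so ℤ_11 × ℤ_13 ≅ ℤ_143 (CRT)

Yes, ℤ_11 × ℤ_13 ≅ ℤ_143


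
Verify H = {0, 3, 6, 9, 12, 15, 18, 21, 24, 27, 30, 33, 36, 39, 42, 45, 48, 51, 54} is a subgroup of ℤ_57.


Subgroup test for H = {0, 3, 6, 9, 12, 15, 18, 21, 24, 27, 30, 33, 36, 39, 42, 45, 48, 51, 54} in (ℤ_57, +):
(1) 0 ∈ H? Yes
(2) Closure: for all a,b ∈ H, (a+b) mod 57 ∈ H? Yes
(3) Inverses: for all a ∈ H, -a mod 57 ∈ H? Yes

Yes, H is a subgroup of ℤ_57


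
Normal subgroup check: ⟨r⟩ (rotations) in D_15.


H = ⟨r⟩ (rotations) in D_15
The rotation subgroup ⟨r⟩ has index 2 in D_15, so it is normal

Yes, normal subgroup


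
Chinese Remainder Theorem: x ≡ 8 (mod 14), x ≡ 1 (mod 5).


m₁ = 14, m₂ = 5, gcd = 1, so CRT applies. M = m₁·m₂ = 70
Let M₁ = M/m₁ = 5, M₂ = M/m₂ = 14
Find y₁ ≡ M₁⁻¹ (mod m₁): 5⁻¹ ≡ 3 (mod 14)
Find y₂ ≡ M₂⁻¹ (mod m₂): 14⁻¹ ≡ 4 (mod 5)
x = a₁·M₁·y₁ + a₂·M₂·y₂ = 8·5·3 + 1·14·4 = 176
Reduce mod 70: x ≡ 36
Check: 36 mod 14 = 8 ✓, 36 mod 5 = 1 ✓

x ≡ 36 (mod 70)


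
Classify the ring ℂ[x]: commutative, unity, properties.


Polynomial ring over ℂ (an integral domain) is a commutative integral domain with unity 1
Commutative: Yes
Integral domain: Yes
Has unity: Yes

ℂ[x]: Commutative=Yes, Unity=Yes


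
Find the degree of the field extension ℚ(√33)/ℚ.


√33 has minimal polynomial x² - 33 (irreducible over ℚ since 33 is squarefree)

[ℚ(√33)/ℚ] = 2


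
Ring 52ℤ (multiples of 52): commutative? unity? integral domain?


52ℤ is a commutative ring under +,× but has no multiplicative identity (1 ∉ 52ℤ); it has no zero divisors, but without unity it is not an integral domain
Commutative: Yes
Integral domain: No
Has unity: No

52ℤ (multiples of 52): Commutative=Yes, Unity=No


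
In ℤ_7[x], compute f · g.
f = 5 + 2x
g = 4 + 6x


Expand and collect like terms; reduce coefficients mod 7:
x^0: 5·4 = 20 ≡ 6 (mod 7)
x^1: 5·6 + 2·4 = 38 ≡ 3 (mod 7)
x^2: 2·6 = 12 ≡ 5 (mod 7)
Result: 6 + 3x + 5x^2

f · g = 6 + 3x + 5x^2


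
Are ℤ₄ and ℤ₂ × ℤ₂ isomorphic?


Comparing ℤ₄ and ℤ₂ × ℤ₂:
ℤ₄ has an element of order 4; ℤ₂×ℤ₂ has exponent 2

No, ℤ₄ ≇ ℤ₂ × ℤ₂


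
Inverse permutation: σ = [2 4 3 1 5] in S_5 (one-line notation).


To find σ⁻¹, swap domain and range:
σ(1) = 2 → σ⁻¹(2) = 1
σ(2) = 4 → σ⁻¹(4) = 2
σ(3) = 3 → σ⁻¹(3) = 3
σ(4) = 1 → σ⁻¹(1) = 4
σ(5) = 5 → σ⁻¹(5) = 5

σ⁻¹ = [4 1 3 2 5]
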